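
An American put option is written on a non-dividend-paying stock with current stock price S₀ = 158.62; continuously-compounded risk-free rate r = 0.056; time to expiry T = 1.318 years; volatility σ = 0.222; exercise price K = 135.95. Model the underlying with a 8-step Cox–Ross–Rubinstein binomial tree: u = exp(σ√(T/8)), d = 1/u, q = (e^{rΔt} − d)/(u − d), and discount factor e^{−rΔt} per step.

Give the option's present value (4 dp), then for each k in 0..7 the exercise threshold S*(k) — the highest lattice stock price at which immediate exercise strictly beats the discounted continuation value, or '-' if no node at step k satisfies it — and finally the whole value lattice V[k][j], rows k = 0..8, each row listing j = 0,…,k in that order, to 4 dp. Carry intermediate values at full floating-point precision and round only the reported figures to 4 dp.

Δt=0.16475, u=1.09429, d=0.91383, q=0.52885, disc=e^(-rΔt)=0.99082
k=8 terminal: V=max(K-S,0) → 58.8083 43.5746 25.3326 3.4882 0.0000 0.0000 0.0000 0.0000 0.0000
k=7: j=0 S=84.4156 intr=51.5344 cont=50.2859 V=51.5344[EX]; j=1 S=101.0857 intr=34.8643 cont=33.6158 V=34.8643[EX]; j=2 S=121.0479 intr=14.9021 cont=13.6536 V=14.9021[EX]; j=3 S=144.9520 intr=0.0000 cont=1.6284 V=1.6284[hold]; j=4 S=173.5768 intr=0.0000 cont=0.0000 V=0.0000[hold]; j=5 S=207.8542 intr=0.0000 cont=0.0000 V=0.0000[hold]; j=6 S=248.9007 intr=0.0000 cont=0.0000 V=0.0000[hold]; j=7 S=298.0528 intr=0.0000 cont=0.0000 V=0.0000[hold]  S*(7)=121.0479
k=6: j=0 S=92.3754 intr=43.5746 cont=42.3261 V=43.5746[EX]; j=1 S=110.6174 intr=25.3326 cont=24.0841 V=25.3326[EX]; j=2 S=132.4618 intr=3.4882 cont=7.8099 V=7.8099[hold]; j=3 S=158.6200 intr=0.0000 cont=0.7602 V=0.7602[hold]; j=4 S=189.9438 intr=0.0000 cont=0.0000 V=0.0000[hold]; j=5 S=227.4534 intr=0.0000 cont=0.0000 V=0.0000[hold]; j=6 S=272.3702 intr=0.0000 cont=0.0000 V=0.0000[hold]  S*(6)=110.6174
k=5: j=0 S=101.0857 intr=34.8643 cont=33.6158 V=34.8643[EX]; j=1 S=121.0479 intr=14.9021 cont=15.9182 V=15.9182[hold]; j=2 S=144.9520 intr=0.0000 cont=4.0442 V=4.0442[hold]; j=3 S=173.5768 intr=0.0000 cont=0.3549 V=0.3549[hold]; j=4 S=207.8542 intr=0.0000 cont=0.0000 V=0.0000[hold]; j=5 S=248.9007 intr=0.0000 cont=0.0000 V=0.0000[hold]  S*(5)=101.0857
k=4: j=0 S=110.6174 intr=25.3326 cont=24.6165 V=25.3326[EX]; j=1 S=132.4618 intr=3.4882 cont=9.5501 V=9.5501[hold]; j=2 S=158.6200 intr=0.0000 cont=2.0739 V=2.0739[hold]; j=3 S=189.9438 intr=0.0000 cont=0.1657 V=0.1657[hold]; j=4 S=227.4534 intr=0.0000 cont=0.0000 V=0.0000[hold]  S*(4)=110.6174
k=3: j=0 S=121.0479 intr=14.9021 cont=16.8300 V=16.8300[hold]; j=1 S=144.9520 intr=0.0000 cont=5.5449 V=5.5449[hold]; j=2 S=173.5768 intr=0.0000 cont=1.0549 V=1.0549[hold]; j=3 S=207.8542 intr=0.0000 cont=0.0773 V=0.0773[hold]  S*(3)=-
k=2: j=0 S=132.4618 intr=3.4882 cont=10.7622 V=10.7622[hold]; j=1 S=158.6200 intr=0.0000 cont=3.1413 V=3.1413[hold]; j=2 S=189.9438 intr=0.0000 cont=0.5330 V=0.5330[hold]  S*(2)=-
k=1: j=0 S=144.9520 intr=0.0000 cont=6.6700 V=6.6700[hold]; j=1 S=173.5768 intr=0.0000 cont=1.7457 V=1.7457[hold]  S*(1)=-
k=0: j=0 S=158.6200 intr=0.0000 cont=4.0285 V=4.0285[hold]  S*(0)=-

price = 4.0285
boundary = - - - - 110.6174 101.0857 110.6174 121.0479
tree:
4.0285
6.6700 1.7457
10.7622 3.1413 0.5330
16.8300 5.5449 1.0549 0.0773
25.3326 9.5501 2.0739 0.1657 0.0000
34.8643 15.9182 4.0442 0.3549 0.0000 0.0000
43.5746 25.3326 7.8099 0.7602 0.0000 0.0000 0.0000
51.5344 34.8643 14.9021 1.6284 0.0000 0.0000 0.0000 0.0000
58.8083 43.5746 25.3326 3.4882 0.0000 0.0000 0.0000 0.0000 0.0000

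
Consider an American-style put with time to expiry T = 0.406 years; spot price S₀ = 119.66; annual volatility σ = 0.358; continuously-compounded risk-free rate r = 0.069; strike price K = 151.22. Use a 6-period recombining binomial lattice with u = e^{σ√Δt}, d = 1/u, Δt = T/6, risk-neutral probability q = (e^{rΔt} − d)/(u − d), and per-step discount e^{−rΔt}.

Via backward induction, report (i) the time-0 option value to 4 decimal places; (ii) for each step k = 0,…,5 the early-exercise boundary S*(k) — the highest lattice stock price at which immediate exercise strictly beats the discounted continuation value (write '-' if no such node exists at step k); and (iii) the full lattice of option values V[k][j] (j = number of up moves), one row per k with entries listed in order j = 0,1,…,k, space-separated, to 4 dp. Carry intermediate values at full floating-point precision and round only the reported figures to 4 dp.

Δt=0.06767  u=1.09760  d=0.91108  q=0.50183  discount=0.99534
step 6 (expiry): payoffs max(K−S,0) = 82.7840 68.7734 51.8945 31.5600 7.0625 0.0000 0.0000
step 5: (k=5,j=0): S=75.1154, (K−S)⁺=76.1046, hold=75.4002 ⇒ V=76.1046 exercise | (k=5,j=1): S=90.4934, (K−S)⁺=60.7266, hold=60.0222 ⇒ V=60.7266 exercise | (k=5,j=2): S=109.0197, (K−S)⁺=42.2003, hold=41.4959 ⇒ V=42.2003 exercise | (k=5,j=3): S=131.3388, (K−S)⁺=19.8812, hold=19.1768 ⇒ V=19.8812 exercise | (k=5,j=4): S=158.2272, (K−S)⁺=0.0000, hold=3.5020 ⇒ V=3.5020 continue | (k=5,j=5): S=190.6204, (K−S)⁺=0.0000, hold=0.0000 ⇒ V=0.0000 continue  boundary S*=131.3388
step 4: (k=4,j=0): S=82.4466, (K−S)⁺=68.7734, hold=68.0690 ⇒ V=68.7734 exercise | (k=4,j=1): S=99.3255, (K−S)⁺=51.8945, hold=51.1901 ⇒ V=51.8945 exercise | (k=4,j=2): S=119.6600, (K−S)⁺=31.5600, hold=30.8556 ⇒ V=31.5600 exercise | (k=4,j=3): S=144.1575, (K−S)⁺=7.0625, hold=11.6074 ⇒ V=11.6074 continue | (k=4,j=4): S=173.6702, (K−S)⁺=0.0000, hold=1.7365 ⇒ V=1.7365 continue  boundary S*=119.6600
step 3: (k=3,j=0): S=90.4934, (K−S)⁺=60.7266, hold=60.0222 ⇒ V=60.7266 exercise | (k=3,j=1): S=109.0197, (K−S)⁺=42.2003, hold=41.4959 ⇒ V=42.2003 exercise | (k=3,j=2): S=131.3388, (K−S)⁺=19.8812, hold=21.4469 ⇒ V=21.4469 continue | (k=3,j=3): S=158.2272, (K−S)⁺=0.0000, hold=6.6229 ⇒ V=6.6229 continue  boundary S*=109.0197
step 2: (k=2,j=0): S=99.3255, (K−S)⁺=51.8945, hold=51.1901 ⇒ V=51.8945 exercise | (k=2,j=1): S=119.6600, (K−S)⁺=31.5600, hold=31.6376 ⇒ V=31.6376 continue | (k=2,j=2): S=144.1575, (K−S)⁺=7.0625, hold=13.9426 ⇒ V=13.9426 continue  boundary S*=99.3255
step 1: (k=1,j=0): S=109.0197, (K−S)⁺=42.2003, hold=41.5347 ⇒ V=42.2003 exercise | (k=1,j=1): S=131.3388, (K−S)⁺=19.8812, hold=22.6518 ⇒ V=22.6518 continue  boundary S*=109.0197
step 0: (k=0,j=0): S=119.6600, (K−S)⁺=31.5600, hold=32.2395 ⇒ V=32.2395 continue  boundary S*=-

price = 32.2395
boundary = - 109.0197 99.3255 109.0197 119.6600 131.3388
tree:
32.2395
42.2003 22.6518
51.8945 31.6376 13.9426
60.7266 42.2003 21.4469 6.6229
68.7734 51.8945 31.5600 11.6074 1.7365
76.1046 60.7266 42.2003 19.8812 3.5020 0.0000
82.7840 68.7734 51.8945 31.5600 7.0625 0.0000 0.0000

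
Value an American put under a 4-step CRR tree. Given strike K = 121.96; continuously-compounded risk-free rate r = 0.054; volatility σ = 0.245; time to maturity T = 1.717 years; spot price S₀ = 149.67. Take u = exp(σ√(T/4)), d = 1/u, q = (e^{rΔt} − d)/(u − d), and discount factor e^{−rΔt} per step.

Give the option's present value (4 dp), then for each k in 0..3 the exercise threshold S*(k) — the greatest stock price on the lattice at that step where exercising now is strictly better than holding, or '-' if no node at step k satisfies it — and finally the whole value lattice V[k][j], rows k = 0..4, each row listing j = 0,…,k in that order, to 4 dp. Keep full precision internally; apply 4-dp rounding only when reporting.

params: Δt=0.42925 u=1.17412 d=0.85170 q=0.53269 e^(-rΔt)=0.97709
t_4 payoffs: 43.2032 13.3896 0.0000 0.0000 0.0000
t_3: node(3,0) S=92.4698 payoff=29.4902 vs cont=26.6958 → 29.4902 [stop]  node(3,1) S=127.4744 payoff=0.0000 vs cont=6.1137 → 6.1137 [wait]  node(3,2) S=175.7302 payoff=0.0000 vs cont=0.0000 → 0.0000 [wait]  node(3,3) S=242.2534 payoff=0.0000 vs cont=0.0000 → 0.0000 [wait]  ⇒ S*(3)=92.4698
t_2: node(2,0) S=108.5704 payoff=13.3896 vs cont=16.6474 → 16.6474 [wait]  node(2,1) S=149.6700 payoff=0.0000 vs cont=2.7915 → 2.7915 [wait]  node(2,2) S=206.3280 payoff=0.0000 vs cont=0.0000 → 0.0000 [wait]  ⇒ S*(2)=-
t_1: node(1,0) S=127.4744 payoff=0.0000 vs cont=9.0542 → 9.0542 [wait]  node(1,1) S=175.7302 payoff=0.0000 vs cont=1.2746 → 1.2746 [wait]  ⇒ S*(1)=-
t_0: node(0,0) S=149.6700 payoff=0.0000 vs cont=4.7976 → 4.7976 [wait]  ⇒ S*(0)=-

price = 4.7976
boundary = - - - 92.4698
tree:
4.7976
9.0542 1.2746
16.6474 2.7915 0.0000
29.4902 6.1137 0.0000 0.0000
43.2032 13.3896 0.0000 0.0000 0.0000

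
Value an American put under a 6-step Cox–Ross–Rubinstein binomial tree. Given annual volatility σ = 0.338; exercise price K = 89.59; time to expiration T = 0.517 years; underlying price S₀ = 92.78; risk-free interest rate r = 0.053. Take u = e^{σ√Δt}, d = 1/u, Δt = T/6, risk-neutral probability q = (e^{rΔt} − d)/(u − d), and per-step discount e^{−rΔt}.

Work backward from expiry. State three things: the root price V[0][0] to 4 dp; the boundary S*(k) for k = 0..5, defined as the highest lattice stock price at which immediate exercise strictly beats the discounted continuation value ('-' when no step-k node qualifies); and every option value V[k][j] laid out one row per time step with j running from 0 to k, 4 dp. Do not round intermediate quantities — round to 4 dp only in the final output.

Δt=0.08617, u=1.10431, d=0.90555, q=0.49825, disc=e^(-rΔt)=0.99544
k=6 terminal: V=max(K-S,0) → 38.4315 27.2026 13.5091 0.0000 0.0000 0.0000 0.0000
k=5: j=0 S=56.4946 intr=33.0954 cont=32.6871 V=33.0954[EX]; j=1 S=68.8947 intr=20.6953 cont=20.2870 V=20.6953[EX]; j=2 S=84.0166 intr=5.5734 cont=6.7474 V=6.7474[hold]; j=3 S=102.4575 intr=0.0000 cont=0.0000 V=0.0000[hold]; j=4 S=124.9461 intr=0.0000 cont=0.0000 V=0.0000[hold]; j=5 S=152.3707 intr=0.0000 cont=0.0000 V=0.0000[hold]  S*(5)=68.8947
k=4: j=0 S=62.3874 intr=27.2026 cont=26.7944 V=27.2026[EX]; j=1 S=76.0809 intr=13.5091 cont=13.6832 V=13.6832[hold]; j=2 S=92.7800 intr=0.0000 cont=3.3701 V=3.3701[hold]; j=3 S=113.1444 intr=0.0000 cont=0.0000 V=0.0000[hold]; j=4 S=137.9787 intr=0.0000 cont=0.0000 V=0.0000[hold]  S*(4)=62.3874
k=3: j=0 S=68.8947 intr=20.6953 cont=20.3734 V=20.6953[EX]; j=1 S=84.0166 intr=5.5734 cont=8.5058 V=8.5058[hold]; j=2 S=102.4575 intr=0.0000 cont=1.6833 V=1.6833[hold]; j=3 S=124.9461 intr=0.0000 cont=0.0000 V=0.0000[hold]  S*(3)=68.8947
k=2: j=0 S=76.0809 intr=13.5091 cont=14.5553 V=14.5553[hold]; j=1 S=92.7800 intr=0.0000 cont=5.0832 V=5.0832[hold]; j=2 S=113.1444 intr=0.0000 cont=0.8407 V=0.8407[hold]  S*(2)=-
k=1: j=0 S=84.0166 intr=5.5734 cont=9.7911 V=9.7911[hold]; j=1 S=102.4575 intr=0.0000 cont=2.9559 V=2.9559[hold]  S*(1)=-
k=0: j=0 S=92.7800 intr=0.0000 cont=6.3564 V=6.3564[hold]  S*(0)=-

price = 6.3564
boundary = - - - 68.8947 62.3874 68.8947
tree:
6.3564
9.7911 2.9559
14.5553 5.0832 0.8407
20.6953 8.5058 1.6833 0.0000
27.2026 13.6832 3.3701 0.0000 0.0000
33.0954 20.6953 6.7474 0.0000 0.0000 0.0000
38.4315 27.2026 13.5091 0.0000 0.0000 0.0000 0.0000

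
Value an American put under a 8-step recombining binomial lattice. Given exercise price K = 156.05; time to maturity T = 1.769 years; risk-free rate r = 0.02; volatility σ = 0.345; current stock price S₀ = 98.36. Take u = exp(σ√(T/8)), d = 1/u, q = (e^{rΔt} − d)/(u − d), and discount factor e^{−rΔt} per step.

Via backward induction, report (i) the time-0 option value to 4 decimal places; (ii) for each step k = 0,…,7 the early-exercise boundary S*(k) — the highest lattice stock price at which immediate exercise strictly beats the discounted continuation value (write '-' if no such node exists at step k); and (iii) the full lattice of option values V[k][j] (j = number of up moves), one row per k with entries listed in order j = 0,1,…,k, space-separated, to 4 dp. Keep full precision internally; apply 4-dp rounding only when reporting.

price = 59.8809
boundary = - 83.6299 71.1058 83.6299 71.1058 83.6299 98.3600 115.6845
tree:
59.8809
72.4201 46.4785
84.9442 58.9830 32.9892
95.5927 72.4201 44.5723 20.3996
104.6466 84.9442 58.0356 29.9975 9.9027
112.3446 95.5927 72.4201 42.5611 16.2879 2.8850
118.8898 104.6466 84.9442 57.6900 26.1125 5.5000 0.0000
124.4548 112.3446 95.5927 72.4201 40.3655 10.4854 0.0000 0.0000
129.1864 118.8898 104.6466 84.9442 57.6900 19.9895 0.0000 0.0000 0.0000

Δt=0.22112, u=1.17613, d=0.85024, q=0.47313, disc=e^(-rΔt)=0.99559
k=8 terminal: V=max(K-S,0) → 129.1864 118.8898 104.6466 84.9442 57.6900 19.9895 0.0000 0.0000 0.0000
k=7: j=0 S=31.5952 intr=124.4548 cont=123.7662 V=124.4548[EX]; j=1 S=43.7054 intr=112.3446 cont=111.6560 V=112.3446[EX]; j=2 S=60.4573 intr=95.5927 cont=94.9041 V=95.5927[EX]; j=3 S=83.6299 intr=72.4201 cont=71.7314 V=72.4201[EX]; j=4 S=115.6845 intr=40.3655 cont=39.6769 V=40.3655[EX]; j=5 S=160.0253 intr=0.0000 cont=10.4854 V=10.4854[hold]; j=6 S=221.3615 intr=0.0000 cont=0.0000 V=0.0000[hold]; j=7 S=306.2072 intr=0.0000 cont=0.0000 V=0.0000[hold]  S*(7)=115.6845
k=6: j=0 S=37.1602 intr=118.8898 cont=118.2012 V=118.8898[EX]; j=1 S=51.4034 intr=104.6466 cont=103.9580 V=104.6466[EX]; j=2 S=71.1058 intr=84.9442 cont=84.2556 V=84.9442[EX]; j=3 S=98.3600 intr=57.6900 cont=57.0014 V=57.6900[EX]; j=4 S=136.0605 intr=19.9895 cont=26.1125 V=26.1125[hold]; j=5 S=188.2111 intr=0.0000 cont=5.5000 V=5.5000[hold]; j=6 S=260.3507 intr=0.0000 cont=0.0000 V=0.0000[hold]  S*(6)=98.3600
k=5: j=0 S=43.7054 intr=112.3446 cont=111.6560 V=112.3446[EX]; j=1 S=60.4573 intr=95.5927 cont=94.9041 V=95.5927[EX]; j=2 S=83.6299 intr=72.4201 cont=71.7314 V=72.4201[EX]; j=3 S=115.6845 intr=40.3655 cont=42.5611 V=42.5611[hold]; j=4 S=160.0253 intr=0.0000 cont=16.2879 V=16.2879[hold]; j=5 S=221.3615 intr=0.0000 cont=2.8850 V=2.8850[hold]  S*(5)=83.6299
k=4: j=0 S=51.4034 intr=104.6466 cont=103.9580 V=104.6466[EX]; j=1 S=71.1058 intr=84.9442 cont=84.2556 V=84.9442[EX]; j=2 S=98.3600 intr=57.6900 cont=58.0356 V=58.0356[hold]; j=3 S=136.0605 intr=19.9895 cont=29.9975 V=29.9975[hold]; j=4 S=188.2111 intr=0.0000 cont=9.9027 V=9.9027[hold]  S*(4)=71.1058
k=3: j=0 S=60.4573 intr=95.5927 cont=94.9041 V=95.5927[EX]; j=1 S=83.6299 intr=72.4201 cont=71.8942 V=72.4201[EX]; j=2 S=115.6845 intr=40.3655 cont=44.5723 V=44.5723[hold]; j=3 S=160.0253 intr=0.0000 cont=20.3996 V=20.3996[hold]  S*(3)=83.6299
k=2: j=0 S=71.1058 intr=84.9442 cont=84.2556 V=84.9442[EX]; j=1 S=98.3600 intr=57.6900 cont=58.9830 V=58.9830[hold]; j=2 S=136.0605 intr=19.9895 cont=32.9892 V=32.9892[hold]  S*(2)=71.1058
k=1: j=0 S=83.6299 intr=72.4201 cont=72.3405 V=72.4201[EX]; j=1 S=115.6845 intr=40.3655 cont=46.4785 V=46.4785[hold]  S*(1)=83.6299
k=0: j=0 S=98.3600 intr=57.6900 cont=59.8809 V=59.8809[hold]  S*(0)=-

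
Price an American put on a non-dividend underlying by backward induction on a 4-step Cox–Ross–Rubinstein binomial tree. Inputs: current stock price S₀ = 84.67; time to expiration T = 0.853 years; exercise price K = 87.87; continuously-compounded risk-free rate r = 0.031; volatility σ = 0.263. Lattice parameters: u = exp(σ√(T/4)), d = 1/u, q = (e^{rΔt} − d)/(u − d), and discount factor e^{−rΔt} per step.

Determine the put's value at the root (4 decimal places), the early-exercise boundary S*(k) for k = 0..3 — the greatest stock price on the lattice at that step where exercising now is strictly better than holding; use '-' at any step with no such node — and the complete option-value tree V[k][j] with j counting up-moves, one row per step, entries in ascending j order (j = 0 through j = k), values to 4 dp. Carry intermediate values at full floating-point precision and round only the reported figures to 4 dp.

Δt=0.21325, u=1.12913, d=0.88563, q=0.49691, disc=e^(-rΔt)=0.99341
k=4 terminal: V=max(K-S,0) → 35.7808 21.4592 3.2000 0.0000 0.0000
k=3: j=0 S=58.8157 intr=29.0543 cont=28.4753 V=29.0543[EX]; j=1 S=74.9867 intr=12.8833 cont=12.3043 V=12.8833[EX]; j=2 S=95.6038 intr=0.0000 cont=1.5993 V=1.5993[hold]; j=3 S=121.8893 intr=0.0000 cont=0.0000 V=0.0000[hold]  S*(3)=74.9867
k=2: j=0 S=66.4108 intr=21.4592 cont=20.8802 V=21.4592[EX]; j=1 S=84.6700 intr=3.2000 cont=7.2282 V=7.2282[hold]; j=2 S=107.9494 intr=0.0000 cont=0.7993 V=0.7993[hold]  S*(2)=66.4108
k=1: j=0 S=74.9867 intr=12.8833 cont=14.2928 V=14.2928[hold]; j=1 S=95.6038 intr=0.0000 cont=4.0070 V=4.0070[hold]  S*(1)=-
k=0: j=0 S=84.6700 intr=3.2000 cont=9.1212 V=9.1212[hold]  S*(0)=-

price = 9.1212
boundary = - - 66.4108 74.9867
tree:
9.1212
14.2928 4.0070
21.4592 7.2282 0.7993
29.0543 12.8833 1.5993 0.0000
35.7808 21.4592 3.2000 0.0000 0.0000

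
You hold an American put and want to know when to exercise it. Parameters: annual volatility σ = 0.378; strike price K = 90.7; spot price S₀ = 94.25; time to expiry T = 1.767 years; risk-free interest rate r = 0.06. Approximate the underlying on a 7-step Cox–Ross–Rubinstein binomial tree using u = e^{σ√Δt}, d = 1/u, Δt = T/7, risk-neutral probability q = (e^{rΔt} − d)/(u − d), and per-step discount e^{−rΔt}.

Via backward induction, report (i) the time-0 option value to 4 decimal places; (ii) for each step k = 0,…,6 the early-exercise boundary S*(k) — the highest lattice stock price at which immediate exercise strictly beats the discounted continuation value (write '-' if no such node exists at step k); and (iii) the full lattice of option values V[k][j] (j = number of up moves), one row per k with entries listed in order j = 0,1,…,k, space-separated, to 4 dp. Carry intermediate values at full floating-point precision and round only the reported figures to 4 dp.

Δt=0.25243, u=1.20915, d=0.82703, q=0.49260, disc=e^(-rΔt)=0.98497
k=7 terminal: V=max(K-S,0) → 65.7583 54.2343 37.3858 12.7525 0.0000 0.0000 0.0000 0.0000
k=6: j=0 S=30.1582 intr=60.5418 cont=59.1785 V=60.5418[EX]; j=1 S=44.0924 intr=46.6076 cont=45.2442 V=46.6076[EX]; j=2 S=64.4648 intr=26.2352 cont=24.8718 V=26.2352[EX]; j=3 S=94.2500 intr=0.0000 cont=6.3734 V=6.3734[hold]; j=4 S=137.7971 intr=0.0000 cont=0.0000 V=0.0000[hold]; j=5 S=201.4647 intr=0.0000 cont=0.0000 V=0.0000[hold]; j=6 S=294.5490 intr=0.0000 cont=0.0000 V=0.0000[hold]  S*(6)=64.4648
k=5: j=0 S=36.4657 intr=54.2343 cont=52.8709 V=54.2343[EX]; j=1 S=53.3142 intr=37.3858 cont=36.0224 V=37.3858[EX]; j=2 S=77.9475 intr=12.7525 cont=16.2040 V=16.2040[hold]; j=3 S=113.9622 intr=0.0000 cont=3.1852 V=3.1852[hold]; j=4 S=166.6171 intr=0.0000 cont=0.0000 V=0.0000[hold]; j=5 S=243.6005 intr=0.0000 cont=0.0000 V=0.0000[hold]  S*(5)=53.3142
k=4: j=0 S=44.0924 intr=46.6076 cont=45.2442 V=46.6076[EX]; j=1 S=64.4648 intr=26.2352 cont=26.5465 V=26.5465[hold]; j=2 S=94.2500 intr=0.0000 cont=9.6437 V=9.6437[hold]; j=3 S=137.7971 intr=0.0000 cont=1.5919 V=1.5919[hold]; j=4 S=201.4647 intr=0.0000 cont=0.0000 V=0.0000[hold]  S*(4)=44.0924
k=3: j=0 S=53.3142 intr=37.3858 cont=36.1734 V=37.3858[EX]; j=1 S=77.9475 intr=12.7525 cont=17.9463 V=17.9463[hold]; j=2 S=113.9622 intr=0.0000 cont=5.5920 V=5.5920[hold]; j=3 S=166.6171 intr=0.0000 cont=0.7956 V=0.7956[hold]  S*(3)=53.3142
k=2: j=0 S=64.4648 intr=26.2352 cont=27.3918 V=27.3918[hold]; j=1 S=94.2500 intr=0.0000 cont=11.6823 V=11.6823[hold]; j=2 S=137.7971 intr=0.0000 cont=3.1808 V=3.1808[hold]  S*(2)=-
k=1: j=0 S=77.9475 intr=12.7525 cont=19.3579 V=19.3579[hold]; j=1 S=113.9622 intr=0.0000 cont=7.3818 V=7.3818[hold]  S*(1)=-
k=0: j=0 S=94.2500 intr=0.0000 cont=13.2561 V=13.2561[hold]  S*(0)=-

price = 13.2561
boundary = - - - 53.3142 44.0924 53.3142 64.4648
tree:
13.2561
19.3579 7.3818
27.3918 11.6823 3.1808
37.3858 17.9463 5.5920 0.7956
46.6076 26.5465 9.6437 1.5919 0.0000
54.2343 37.3858 16.2040 3.1852 0.0000 0.0000
60.5418 46.6076 26.2352 6.3734 0.0000 0.0000 0.0000
65.7583 54.2343 37.3858 12.7525 0.0000 0.0000 0.0000 0.0000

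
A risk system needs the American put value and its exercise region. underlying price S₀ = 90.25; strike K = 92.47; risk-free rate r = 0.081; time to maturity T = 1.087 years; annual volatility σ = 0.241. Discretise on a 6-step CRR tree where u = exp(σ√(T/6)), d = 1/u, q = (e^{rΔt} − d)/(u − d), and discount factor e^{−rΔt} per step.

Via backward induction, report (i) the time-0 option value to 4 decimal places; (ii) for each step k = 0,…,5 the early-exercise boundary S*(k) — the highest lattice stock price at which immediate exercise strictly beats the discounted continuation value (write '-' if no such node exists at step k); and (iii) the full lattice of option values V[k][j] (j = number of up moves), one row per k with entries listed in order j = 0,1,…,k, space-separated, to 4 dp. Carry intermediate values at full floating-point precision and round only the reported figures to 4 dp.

price = 7.3195
boundary = - - 73.5104 66.3437 73.5104 81.4513
tree:
7.3195
12.0011 3.6296
18.9596 6.5469 1.3051
26.1263 11.4163 2.6802 0.1984
32.5944 18.9596 5.4606 0.4437 0.0000
38.4318 26.1263 11.0187 0.9925 0.0000 0.0000
43.7001 32.5944 18.9596 2.2200 0.0000 0.0000 0.0000

Δt=0.18117, u=1.10802, d=0.90251, q=0.54631, disc=e^(-rΔt)=0.98543
k=6 terminal: V=max(K-S,0) → 43.7001 32.5944 18.9596 2.2200 0.0000 0.0000 0.0000
k=5: j=0 S=54.0382 intr=38.4318 cont=37.0848 V=38.4318[EX]; j=1 S=66.3437 intr=26.1263 cont=24.7793 V=26.1263[EX]; j=2 S=81.4513 intr=11.0187 cont=9.6717 V=11.0187[EX]; j=3 S=99.9992 intr=0.0000 cont=0.9925 V=0.9925[hold]; j=4 S=122.7708 intr=0.0000 cont=0.0000 V=0.0000[hold]; j=5 S=150.7279 intr=0.0000 cont=0.0000 V=0.0000[hold]  S*(5)=81.4513
k=4: j=0 S=59.8756 intr=32.5944 cont=31.2473 V=32.5944[EX]; j=1 S=73.5104 intr=18.9596 cont=17.6126 V=18.9596[EX]; j=2 S=90.2500 intr=2.2200 cont=5.4606 V=5.4606[hold]; j=3 S=110.8015 intr=0.0000 cont=0.4437 V=0.4437[hold]; j=4 S=136.0330 intr=0.0000 cont=0.0000 V=0.0000[hold]  S*(4)=73.5104
k=3: j=0 S=66.3437 intr=26.1263 cont=24.7793 V=26.1263[EX]; j=1 S=81.4513 intr=11.0187 cont=11.4163 V=11.4163[hold]; j=2 S=99.9992 intr=0.0000 cont=2.6802 V=2.6802[hold]; j=3 S=122.7708 intr=0.0000 cont=0.1984 V=0.1984[hold]  S*(3)=66.3437
k=2: j=0 S=73.5104 intr=18.9596 cont=17.8266 V=18.9596[EX]; j=1 S=90.2500 intr=2.2200 cont=6.5469 V=6.5469[hold]; j=2 S=110.8015 intr=0.0000 cont=1.3051 V=1.3051[hold]  S*(2)=73.5104
k=1: j=0 S=81.4513 intr=11.0187 cont=12.0011 V=12.0011[hold]; j=1 S=99.9992 intr=0.0000 cont=3.6296 V=3.6296[hold]  S*(1)=-
k=0: j=0 S=90.2500 intr=2.2200 cont=7.3195 V=7.3195[hold]  S*(0)=-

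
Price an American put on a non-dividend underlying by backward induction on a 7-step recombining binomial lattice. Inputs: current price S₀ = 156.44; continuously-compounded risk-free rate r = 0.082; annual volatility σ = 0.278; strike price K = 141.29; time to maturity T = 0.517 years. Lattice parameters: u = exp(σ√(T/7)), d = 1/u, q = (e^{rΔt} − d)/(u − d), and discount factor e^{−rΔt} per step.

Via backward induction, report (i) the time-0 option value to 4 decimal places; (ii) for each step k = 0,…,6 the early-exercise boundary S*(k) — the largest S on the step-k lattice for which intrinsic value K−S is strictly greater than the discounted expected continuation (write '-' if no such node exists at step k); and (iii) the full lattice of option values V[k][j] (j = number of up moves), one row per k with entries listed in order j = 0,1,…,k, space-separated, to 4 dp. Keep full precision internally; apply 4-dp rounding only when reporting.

Δt=0.07386  u=1.07848  d=0.92723  q=0.52129  discount=0.99396
step 7 (expiry): payoffs max(K−S,0) = 49.1034 34.0664 16.5765 0.0000 0.0000 0.0000 0.0000 0.0000
step 6: (k=6,j=0): S=99.4212, (K−S)⁺=41.8688, hold=41.0157 ⇒ V=41.8688 exercise | (k=6,j=1): S=115.6384, (K−S)⁺=25.6516, hold=24.7985 ⇒ V=25.6516 exercise | (k=6,j=2): S=134.5008, (K−S)⁺=6.7892, hold=7.8875 ⇒ V=7.8875 continue | (k=6,j=3): S=156.4400, (K−S)⁺=0.0000, hold=0.0000 ⇒ V=0.0000 continue | (k=6,j=4): S=181.9578, (K−S)⁺=0.0000, hold=0.0000 ⇒ V=0.0000 continue | (k=6,j=5): S=211.6380, (K−S)⁺=0.0000, hold=0.0000 ⇒ V=0.0000 continue | (k=6,j=6): S=246.1594, (K−S)⁺=0.0000, hold=0.0000 ⇒ V=0.0000 continue  boundary S*=115.6384
step 5: (k=5,j=0): S=107.2236, (K−S)⁺=34.0664, hold=33.2132 ⇒ V=34.0664 exercise | (k=5,j=1): S=124.7135, (K−S)⁺=16.5765, hold=16.2925 ⇒ V=16.5765 exercise | (k=5,j=2): S=145.0562, (K−S)⁺=0.0000, hold=3.7531 ⇒ V=3.7531 continue | (k=5,j=3): S=168.7172, (K−S)⁺=0.0000, hold=0.0000 ⇒ V=0.0000 continue | (k=5,j=4): S=196.2376, (K−S)⁺=0.0000, hold=0.0000 ⇒ V=0.0000 continue | (k=5,j=5): S=228.2470, (K−S)⁺=0.0000, hold=0.0000 ⇒ V=0.0000 continue  boundary S*=124.7135
step 4: (k=4,j=0): S=115.6384, (K−S)⁺=25.6516, hold=24.7985 ⇒ V=25.6516 exercise | (k=4,j=1): S=134.5008, (K−S)⁺=6.7892, hold=9.8321 ⇒ V=9.8321 continue | (k=4,j=2): S=156.4400, (K−S)⁺=0.0000, hold=1.7858 ⇒ V=1.7858 continue | (k=4,j=3): S=181.9578, (K−S)⁺=0.0000, hold=0.0000 ⇒ V=0.0000 continue | (k=4,j=4): S=211.6380, (K−S)⁺=0.0000, hold=0.0000 ⇒ V=0.0000 continue  boundary S*=115.6384
step 3: (k=3,j=0): S=124.7135, (K−S)⁺=16.5765, hold=17.3000 ⇒ V=17.3000 continue | (k=3,j=1): S=145.0562, (K−S)⁺=0.0000, hold=5.6036 ⇒ V=5.6036 continue | (k=3,j=2): S=168.7172, (K−S)⁺=0.0000, hold=0.8497 ⇒ V=0.8497 continue | (k=3,j=3): S=196.2376, (K−S)⁺=0.0000, hold=0.0000 ⇒ V=0.0000 continue  boundary S*=-
step 2: (k=2,j=0): S=134.5008, (K−S)⁺=6.7892, hold=11.1352 ⇒ V=11.1352 continue | (k=2,j=1): S=156.4400, (K−S)⁺=0.0000, hold=3.1066 ⇒ V=3.1066 continue | (k=2,j=2): S=181.9578, (K−S)⁺=0.0000, hold=0.4043 ⇒ V=0.4043 continue  boundary S*=-
step 1: (k=1,j=0): S=145.0562, (K−S)⁺=0.0000, hold=6.9081 ⇒ V=6.9081 continue | (k=1,j=1): S=168.7172, (K−S)⁺=0.0000, hold=1.6877 ⇒ V=1.6877 continue  boundary S*=-
step 0: (k=0,j=0): S=156.4400, (K−S)⁺=0.0000, hold=4.1615 ⇒ V=4.1615 continue  boundary S*=-

price = 4.1615
boundary = - - - - 115.6384 124.7135 115.6384
tree:
4.1615
6.9081 1.6877
11.1352 3.1066 0.4043
17.3000 5.6036 0.8497 0.0000
25.6516 9.8321 1.7858 0.0000 0.0000
34.0664 16.5765 3.7531 0.0000 0.0000 0.0000
41.8688 25.6516 7.8875 0.0000 0.0000 0.0000 0.0000
49.1034 34.0664 16.5765 0.0000 0.0000 0.0000 0.0000 0.0000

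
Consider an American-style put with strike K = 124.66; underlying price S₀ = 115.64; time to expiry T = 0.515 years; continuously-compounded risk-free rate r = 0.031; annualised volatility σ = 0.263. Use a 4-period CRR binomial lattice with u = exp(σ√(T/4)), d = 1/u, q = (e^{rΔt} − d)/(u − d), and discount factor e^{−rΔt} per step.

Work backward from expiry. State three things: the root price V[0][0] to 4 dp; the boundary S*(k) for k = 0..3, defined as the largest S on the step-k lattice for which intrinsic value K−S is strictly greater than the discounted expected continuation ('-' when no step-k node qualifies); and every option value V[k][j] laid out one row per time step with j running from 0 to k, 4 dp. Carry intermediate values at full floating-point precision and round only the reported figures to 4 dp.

params: Δt=0.12875 u=1.09897 d=0.90995 q=0.49758 e^(-rΔt)=0.99602
t_4 payoffs: 45.3784 28.9097 9.0200 0.0000 0.0000
t_3: node(3,0) S=87.1277 payoff=37.5323 vs cont=37.0357 → 37.5323 [stop]  node(3,1) S=105.2263 payoff=19.4337 vs cont=18.9372 → 19.4337 [stop]  node(3,2) S=127.0843 payoff=0.0000 vs cont=4.5137 → 4.5137 [wait]  node(3,3) S=153.4829 payoff=0.0000 vs cont=0.0000 → 0.0000 [wait]  ⇒ S*(3)=105.2263
t_2: node(2,0) S=95.7503 payoff=28.9097 vs cont=28.4131 → 28.9097 [stop]  node(2,1) S=115.6400 payoff=9.0200 vs cont=11.9620 → 11.9620 [wait]  node(2,2) S=139.6613 payoff=0.0000 vs cont=2.2588 → 2.2588 [wait]  ⇒ S*(2)=95.7503
t_1: node(1,0) S=105.2263 payoff=19.4337 vs cont=20.3952 → 20.3952 [wait]  node(1,1) S=127.0843 payoff=0.0000 vs cont=7.1054 → 7.1054 [wait]  ⇒ S*(1)=-
t_0: node(0,0) S=115.6400 payoff=9.0200 vs cont=13.7275 → 13.7275 [wait]  ⇒ S*(0)=-

price = 13.7275
boundary = - - 95.7503 105.2263
tree:
13.7275
20.3952 7.1054
28.9097 11.9620 2.2588
37.5323 19.4337 4.5137 0.0000
45.3784 28.9097 9.0200 0.0000 0.0000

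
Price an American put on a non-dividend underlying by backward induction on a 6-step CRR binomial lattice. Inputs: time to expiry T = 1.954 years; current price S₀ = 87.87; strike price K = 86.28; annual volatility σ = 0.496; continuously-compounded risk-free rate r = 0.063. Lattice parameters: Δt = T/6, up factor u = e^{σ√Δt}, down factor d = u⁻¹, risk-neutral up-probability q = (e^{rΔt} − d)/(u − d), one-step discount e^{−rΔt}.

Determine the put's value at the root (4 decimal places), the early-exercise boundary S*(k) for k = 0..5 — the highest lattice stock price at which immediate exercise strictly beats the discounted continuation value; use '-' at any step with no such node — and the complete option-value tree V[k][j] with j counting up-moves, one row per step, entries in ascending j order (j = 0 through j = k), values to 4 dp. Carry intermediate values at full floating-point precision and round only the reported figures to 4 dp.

price = 17.7229
boundary = - - 49.8866 37.5885 49.8866 66.2083
tree:
17.7229
25.8835 9.1541
36.3934 14.9839 2.8766
48.6915 23.8389 5.4968 0.0000
57.9578 36.3934 10.5038 0.0000 0.0000
64.9398 48.6915 20.0717 0.0000 0.0000 0.0000
70.2006 57.9578 36.3934 0.0000 0.0000 0.0000 0.0000

params: Δt=0.32567 u=1.32718 d=0.75348 q=0.46584 e^(-rΔt)=0.97969
t_6 payoffs: 70.2006 57.9578 36.3934 0.0000 0.0000 0.0000 0.0000
t_5: node(5,0) S=21.3402 payoff=64.9398 vs cont=63.1877 → 64.9398 [stop]  node(5,1) S=37.5885 payoff=48.6915 vs cont=46.9393 → 48.6915 [stop]  node(5,2) S=66.2083 payoff=20.0717 vs cont=19.0452 → 20.0717 [stop]  node(5,3) S=116.6190 payoff=0.0000 vs cont=0.0000 → 0.0000 [wait]  node(5,4) S=205.4122 payoff=0.0000 vs cont=0.0000 → 0.0000 [wait]  node(5,5) S=361.8122 payoff=0.0000 vs cont=0.0000 → 0.0000 [wait]  ⇒ S*(5)=66.2083
t_4: node(4,0) S=28.3222 payoff=57.9578 vs cont=56.2057 → 57.9578 [stop]  node(4,1) S=49.8866 payoff=36.3934 vs cont=34.6413 → 36.3934 [stop]  node(4,2) S=87.8700 payoff=0.0000 vs cont=10.5038 → 10.5038 [wait]  node(4,3) S=154.7739 payoff=0.0000 vs cont=0.0000 → 0.0000 [wait]  node(4,4) S=272.6181 payoff=0.0000 vs cont=0.0000 → 0.0000 [wait]  ⇒ S*(4)=49.8866
t_3: node(3,0) S=37.5885 payoff=48.6915 vs cont=46.9393 → 48.6915 [stop]  node(3,1) S=66.2083 payoff=20.0717 vs cont=23.8389 → 23.8389 [wait]  node(3,2) S=116.6190 payoff=0.0000 vs cont=5.4968 → 5.4968 [wait]  node(3,3) S=205.4122 payoff=0.0000 vs cont=0.0000 → 0.0000 [wait]  ⇒ S*(3)=37.5885
t_2: node(2,0) S=49.8866 payoff=36.3934 vs cont=36.3605 → 36.3934 [stop]  node(2,1) S=87.8700 payoff=0.0000 vs cont=14.9839 → 14.9839 [wait]  node(2,2) S=154.7739 payoff=0.0000 vs cont=2.8766 → 2.8766 [wait]  ⇒ S*(2)=49.8866
t_1: node(1,0) S=66.2083 payoff=20.0717 vs cont=25.8835 → 25.8835 [wait]  node(1,1) S=116.6190 payoff=0.0000 vs cont=9.1541 → 9.1541 [wait]  ⇒ S*(1)=-
t_0: node(0,0) S=87.8700 payoff=0.0000 vs cont=17.7229 → 17.7229 [wait]  ⇒ S*(0)=-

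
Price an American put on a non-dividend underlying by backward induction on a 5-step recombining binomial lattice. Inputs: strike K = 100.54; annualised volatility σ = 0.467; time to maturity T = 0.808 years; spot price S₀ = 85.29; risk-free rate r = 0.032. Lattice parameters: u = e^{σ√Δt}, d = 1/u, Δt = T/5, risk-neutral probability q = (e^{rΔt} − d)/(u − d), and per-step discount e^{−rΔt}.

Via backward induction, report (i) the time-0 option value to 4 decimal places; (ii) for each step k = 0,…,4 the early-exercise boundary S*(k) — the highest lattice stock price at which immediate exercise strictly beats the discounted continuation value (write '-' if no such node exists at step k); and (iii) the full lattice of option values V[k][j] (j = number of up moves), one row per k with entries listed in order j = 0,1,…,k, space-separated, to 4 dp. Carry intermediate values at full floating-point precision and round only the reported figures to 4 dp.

price = 22.4782
boundary = - - 58.5917 70.6915 58.5917
tree:
22.4782
31.4104 12.5304
41.9483 19.7287 4.4518
51.9770 29.8485 8.3945 0.0000
60.2892 41.9483 15.8292 0.0000 0.0000
67.1786 51.9770 29.8485 0.0000 0.0000 0.0000

Δt=0.16160  u=1.20651  d=0.82884  q=0.46693  discount=0.99484
step 5 (expiry): payoffs max(K−S,0) = 67.1786 51.9770 29.8485 0.0000 0.0000 0.0000
step 4: (k=4,j=0): S=40.2508, (K−S)⁺=60.2892, hold=59.7706 ⇒ V=60.2892 exercise | (k=4,j=1): S=58.5917, (K−S)⁺=41.9483, hold=41.4297 ⇒ V=41.9483 exercise | (k=4,j=2): S=85.2900, (K−S)⁺=15.2500, hold=15.8292 ⇒ V=15.8292 continue | (k=4,j=3): S=124.1537, (K−S)⁺=0.0000, hold=0.0000 ⇒ V=0.0000 continue | (k=4,j=4): S=180.7263, (K−S)⁺=0.0000, hold=0.0000 ⇒ V=0.0000 continue  boundary S*=58.5917
step 3: (k=3,j=0): S=48.5630, (K−S)⁺=51.9770, hold=51.4584 ⇒ V=51.9770 exercise | (k=3,j=1): S=70.6915, (K−S)⁺=29.8485, hold=29.5990 ⇒ V=29.8485 exercise | (k=3,j=2): S=102.9032, (K−S)⁺=0.0000, hold=8.3945 ⇒ V=8.3945 continue | (k=3,j=3): S=149.7927, (K−S)⁺=0.0000, hold=0.0000 ⇒ V=0.0000 continue  boundary S*=70.6915
step 2: (k=2,j=0): S=58.5917, (K−S)⁺=41.9483, hold=41.4297 ⇒ V=41.9483 exercise | (k=2,j=1): S=85.2900, (K−S)⁺=15.2500, hold=19.7287 ⇒ V=19.7287 continue | (k=2,j=2): S=124.1537, (K−S)⁺=0.0000, hold=4.4518 ⇒ V=4.4518 continue  boundary S*=58.5917
step 1: (k=1,j=0): S=70.6915, (K−S)⁺=29.8485, hold=31.4104 ⇒ V=31.4104 continue | (k=1,j=1): S=102.9032, (K−S)⁺=0.0000, hold=12.5304 ⇒ V=12.5304 continue  boundary S*=-
step 0: (k=0,j=0): S=85.2900, (K−S)⁺=15.2500, hold=22.4782 ⇒ V=22.4782 continue  boundary S*=-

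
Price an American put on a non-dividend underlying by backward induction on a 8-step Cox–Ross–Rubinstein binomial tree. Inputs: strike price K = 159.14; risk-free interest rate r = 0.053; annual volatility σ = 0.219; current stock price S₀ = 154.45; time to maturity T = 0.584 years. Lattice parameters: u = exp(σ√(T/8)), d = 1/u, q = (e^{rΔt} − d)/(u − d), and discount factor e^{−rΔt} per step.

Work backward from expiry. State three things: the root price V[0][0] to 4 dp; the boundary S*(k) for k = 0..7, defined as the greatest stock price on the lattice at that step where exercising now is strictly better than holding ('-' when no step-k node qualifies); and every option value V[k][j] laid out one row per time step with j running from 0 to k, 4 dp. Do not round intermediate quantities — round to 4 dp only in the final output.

price = 11.0535
boundary = - - - 129.3289 137.2123 129.3289 137.2123 145.5762
tree:
11.0535
15.9157 6.6109
22.1826 10.2023 3.3180
29.8111 15.2489 5.5819 1.2358
37.2416 21.9277 9.1471 2.3056 0.2494
44.2451 29.8111 14.4894 4.2435 0.5193 0.0000
50.8463 37.2416 21.9277 7.6751 1.0814 0.0000 0.0000
57.0682 44.2451 29.8111 13.5638 2.2521 0.0000 0.0000 0.0000
62.9326 50.8463 37.2416 21.9277 4.6900 0.0000 0.0000 0.0000 0.0000

Δt=0.07300, u=1.06096, d=0.94255, q=0.51795, disc=e^(-rΔt)=0.99614
k=8 terminal: V=max(K-S,0) → 62.9326 50.8463 37.2416 21.9277 4.6900 0.0000 0.0000 0.0000 0.0000
k=7: j=0 S=102.0718 intr=57.0682 cont=56.4537 V=57.0682[EX]; j=1 S=114.8949 intr=44.2451 cont=43.6306 V=44.2451[EX]; j=2 S=129.3289 intr=29.8111 cont=29.1966 V=29.8111[EX]; j=3 S=145.5762 intr=13.5638 cont=12.9492 V=13.5638[EX]; j=4 S=163.8647 intr=0.0000 cont=2.2521 V=2.2521[hold]; j=5 S=184.4507 intr=0.0000 cont=0.0000 V=0.0000[hold]; j=6 S=207.6228 intr=0.0000 cont=0.0000 V=0.0000[hold]; j=7 S=233.7061 intr=0.0000 cont=0.0000 V=0.0000[hold]  S*(7)=145.5762
k=6: j=0 S=108.2937 intr=50.8463 cont=50.2318 V=50.8463[EX]; j=1 S=121.8984 intr=37.2416 cont=36.6270 V=37.2416[EX]; j=2 S=137.2123 intr=21.9277 cont=21.3132 V=21.9277[EX]; j=3 S=154.4500 intr=4.6900 cont=7.6751 V=7.6751[hold]; j=4 S=173.8532 intr=0.0000 cont=1.0814 V=1.0814[hold]; j=5 S=195.6941 intr=0.0000 cont=0.0000 V=0.0000[hold]; j=6 S=220.2787 intr=0.0000 cont=0.0000 V=0.0000[hold]  S*(6)=137.2123
k=5: j=0 S=114.8949 intr=44.2451 cont=43.6306 V=44.2451[EX]; j=1 S=129.3289 intr=29.8111 cont=29.1966 V=29.8111[EX]; j=2 S=145.5762 intr=13.5638 cont=14.4894 V=14.4894[hold]; j=3 S=163.8647 intr=0.0000 cont=4.2435 V=4.2435[hold]; j=4 S=184.4507 intr=0.0000 cont=0.5193 V=0.5193[hold]; j=5 S=207.6228 intr=0.0000 cont=0.0000 V=0.0000[hold]  S*(5)=129.3289
k=4: j=0 S=121.8984 intr=37.2416 cont=36.6270 V=37.2416[EX]; j=1 S=137.2123 intr=21.9277 cont=21.7908 V=21.9277[EX]; j=2 S=154.4500 intr=4.6900 cont=9.1471 V=9.1471[hold]; j=3 S=173.8532 intr=0.0000 cont=2.3056 V=2.3056[hold]; j=4 S=195.6941 intr=0.0000 cont=0.2494 V=0.2494[hold]  S*(4)=137.2123
k=3: j=0 S=129.3289 intr=29.8111 cont=29.1966 V=29.8111[EX]; j=1 S=145.5762 intr=13.5638 cont=15.2489 V=15.2489[hold]; j=2 S=163.8647 intr=0.0000 cont=5.5819 V=5.5819[hold]; j=3 S=184.4507 intr=0.0000 cont=1.2358 V=1.2358[hold]  S*(3)=129.3289
k=2: j=0 S=137.2123 intr=21.9277 cont=22.1826 V=22.1826[hold]; j=1 S=154.4500 intr=4.6900 cont=10.2023 V=10.2023[hold]; j=2 S=173.8532 intr=0.0000 cont=3.3180 V=3.3180[hold]  S*(2)=-
k=1: j=0 S=145.5762 intr=13.5638 cont=15.9157 V=15.9157[hold]; j=1 S=163.8647 intr=0.0000 cont=6.6109 V=6.6109[hold]  S*(1)=-
k=0: j=0 S=154.4500 intr=4.6900 cont=11.0535 V=11.0535[hold]  S*(0)=-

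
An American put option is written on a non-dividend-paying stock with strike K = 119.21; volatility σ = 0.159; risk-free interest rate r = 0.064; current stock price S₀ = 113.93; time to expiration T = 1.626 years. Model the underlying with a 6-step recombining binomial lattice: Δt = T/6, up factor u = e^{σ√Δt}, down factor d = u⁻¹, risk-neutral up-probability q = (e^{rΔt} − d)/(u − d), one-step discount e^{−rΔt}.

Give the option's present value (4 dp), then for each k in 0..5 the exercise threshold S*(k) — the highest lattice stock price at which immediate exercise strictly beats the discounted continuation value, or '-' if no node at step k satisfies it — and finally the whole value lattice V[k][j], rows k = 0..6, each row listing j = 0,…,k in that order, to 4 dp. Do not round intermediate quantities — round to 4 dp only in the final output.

price = 8.2013
boundary = - 104.8795 96.5481 104.8795 96.5481 104.8795
tree:
8.2013
14.3305 4.0964
22.6619 7.7984 1.5915
30.3316 14.3305 3.3956 0.3586
37.3920 22.6619 7.0848 0.8788 0.0000
43.8915 30.3316 14.3305 2.1541 0.0000 0.0000
49.8747 37.3920 22.6619 5.2800 0.0000 0.0000 0.0000

Δt=0.27100, u=1.08629, d=0.92056, q=0.58488, disc=e^(-rΔt)=0.98281
k=6 terminal: V=max(K-S,0) → 49.8747 37.3920 22.6619 5.2800 0.0000 0.0000 0.0000
k=5: j=0 S=75.3185 intr=43.8915 cont=41.8417 V=43.8915[EX]; j=1 S=88.8784 intr=30.3316 cont=28.2818 V=30.3316[EX]; j=2 S=104.8795 intr=14.3305 cont=12.2807 V=14.3305[EX]; j=3 S=123.7614 intr=0.0000 cont=2.1541 V=2.1541[hold]; j=4 S=146.0427 intr=0.0000 cont=0.0000 V=0.0000[hold]; j=5 S=172.3354 intr=0.0000 cont=0.0000 V=0.0000[hold]  S*(5)=104.8795
k=4: j=0 S=81.8180 intr=37.3920 cont=35.3422 V=37.3920[EX]; j=1 S=96.5481 intr=22.6619 cont=20.6122 V=22.6619[EX]; j=2 S=113.9300 intr=5.2800 cont=7.0848 V=7.0848[hold]; j=3 S=134.4413 intr=0.0000 cont=0.8788 V=0.8788[hold]; j=4 S=158.6453 intr=0.0000 cont=0.0000 V=0.0000[hold]  S*(4)=96.5481
k=3: j=0 S=88.8784 intr=30.3316 cont=28.2818 V=30.3316[EX]; j=1 S=104.8795 intr=14.3305 cont=13.3181 V=14.3305[EX]; j=2 S=123.7614 intr=0.0000 cont=3.3956 V=3.3956[hold]; j=3 S=146.0427 intr=0.0000 cont=0.3586 V=0.3586[hold]  S*(3)=104.8795
k=2: j=0 S=96.5481 intr=22.6619 cont=20.6122 V=22.6619[EX]; j=1 S=113.9300 intr=5.2800 cont=7.7984 V=7.7984[hold]; j=2 S=134.4413 intr=0.0000 cont=1.5915 V=1.5915[hold]  S*(2)=96.5481
k=1: j=0 S=104.8795 intr=14.3305 cont=13.7284 V=14.3305[EX]; j=1 S=123.7614 intr=0.0000 cont=4.0964 V=4.0964[hold]  S*(1)=104.8795
k=0: j=0 S=113.9300 intr=5.2800 cont=8.2013 V=8.2013[hold]  S*(0)=-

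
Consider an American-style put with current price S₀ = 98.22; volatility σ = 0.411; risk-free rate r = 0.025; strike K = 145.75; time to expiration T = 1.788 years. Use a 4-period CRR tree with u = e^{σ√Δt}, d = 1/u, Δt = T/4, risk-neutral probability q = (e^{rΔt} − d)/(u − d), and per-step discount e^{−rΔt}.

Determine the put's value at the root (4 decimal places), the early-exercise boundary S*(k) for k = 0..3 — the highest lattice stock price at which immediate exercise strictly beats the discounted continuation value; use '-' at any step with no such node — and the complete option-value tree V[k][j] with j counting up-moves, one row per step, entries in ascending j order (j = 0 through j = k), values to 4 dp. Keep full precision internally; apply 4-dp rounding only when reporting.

Δt=0.44700, u=1.31625, d=0.75973, q=0.45193, disc=e^(-rΔt)=0.98889
k=4 terminal: V=max(K-S,0) → 113.0275 89.0578 47.5300 0.0000 0.0000
k=3: j=0 S=43.0710 intr=102.6790 cont=101.0593 V=102.6790[EX]; j=1 S=74.6211 intr=71.1289 cont=69.5092 V=71.1289[EX]; j=2 S=129.2821 intr=16.4679 cont=25.7605 V=25.7605[hold]; j=3 S=223.9829 intr=0.0000 cont=0.0000 V=0.0000[hold]  S*(3)=74.6211
k=2: j=0 S=56.6922 intr=89.0578 cont=87.4381 V=89.0578[EX]; j=1 S=98.2200 intr=47.5300 cont=50.0632 V=50.0632[hold]; j=2 S=170.1675 intr=0.0000 cont=13.9618 V=13.9618[hold]  S*(2)=56.6922
k=1: j=0 S=74.6211 intr=71.1289 cont=70.6413 V=71.1289[EX]; j=1 S=129.2821 intr=16.4679 cont=33.3730 V=33.3730[hold]  S*(1)=74.6211
k=0: j=0 S=98.2200 intr=47.5300 cont=53.4652 V=53.4652[hold]  S*(0)=-

price = 53.4652
boundary = - 74.6211 56.6922 74.6211
tree:
53.4652
71.1289 33.3730
89.0578 50.0632 13.9618
102.6790 71.1289 25.7605 0.0000
113.0275 89.0578 47.5300 0.0000 0.0000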